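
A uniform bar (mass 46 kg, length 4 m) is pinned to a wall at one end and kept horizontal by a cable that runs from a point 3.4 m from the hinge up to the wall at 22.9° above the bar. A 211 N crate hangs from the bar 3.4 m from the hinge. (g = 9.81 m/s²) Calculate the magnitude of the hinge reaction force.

|H| ≈ 1140 N

Take torques about the hinge: T sin 22.9° · 3.4 = 46×9.81×2 + 211×3.4 = 1619.9 N·m.
So T = 1619.9 / (0.3891 × 3.4) = 1224.4 N.
ΣF_x = 0: H_x = T cos 22.9° = 1127.9 N.
ΣF_y = 0: H_y = (46×9.81 + 211) − T sin 22.9° = 662.26 − 476.45 = 185.81 N.
|H| = √(H_x² + H_y²) = √((1127.9)² + (185.81)²) = 1143.1 N.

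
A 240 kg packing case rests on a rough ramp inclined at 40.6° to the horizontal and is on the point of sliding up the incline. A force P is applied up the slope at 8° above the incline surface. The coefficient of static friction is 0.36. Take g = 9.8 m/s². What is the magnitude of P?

On the verge of sliding up the incline, friction equals μN and acts down the slope.
Perpendicular: N + P sin 8° = W cos 40.6° = 1786 N.
Along incline: P cos 8° = W sin 40.6° + μN  with W sin 40.6° = 1531 N.
Solving the pair for P and N: P = 2089 N, N = 1495 N (and f = μN = 538.2 N).

P ≈ 2090 N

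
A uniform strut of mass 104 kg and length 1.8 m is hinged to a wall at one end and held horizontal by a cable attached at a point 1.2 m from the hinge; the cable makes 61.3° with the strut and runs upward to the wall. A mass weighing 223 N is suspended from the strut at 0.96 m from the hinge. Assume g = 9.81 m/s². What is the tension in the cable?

T ≈ 1080 N

Take torques about the hinge: T sin 61.3° · 1.2 = 104×9.81×0.9 + 223×0.96 = 1132.3 N·m.
So T = 1132.3 / (0.8771 × 1.2) = 1075.7 N.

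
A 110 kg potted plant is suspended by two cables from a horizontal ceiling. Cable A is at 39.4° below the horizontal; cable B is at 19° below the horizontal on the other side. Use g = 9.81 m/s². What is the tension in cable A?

T_A ≈ 1200 N

Weight W = 110 × 9.81 = 1079 N acts straight down.
Horizontal: T_A cos 39.4° = T_B cos 19°  →  T_B = 0.8173 T_A.
Vertical: T_A sin 39.4° + T_B sin 19° = 1079.
Substituting the horizontal relation into the vertical equation gives 0.9008 T_A = 1079, so T_A = 1198 N.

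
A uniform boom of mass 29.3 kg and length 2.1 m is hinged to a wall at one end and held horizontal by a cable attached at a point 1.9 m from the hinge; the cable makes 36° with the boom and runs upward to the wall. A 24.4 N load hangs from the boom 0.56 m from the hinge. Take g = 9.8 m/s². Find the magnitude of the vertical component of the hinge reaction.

Take torques about the hinge: T sin 36° · 1.9 = 29.3×9.8×1.05 + 24.4×0.56 = 315.16 N·m.
So T = 315.16 / (0.5878 × 1.9) = 282.2 N.
ΣF_y = 0: H_y = (29.3×9.8 + 24.4) − T sin 36° = 311.54 − 165.87 = 145.67 N.

|H_y| ≈ 146 N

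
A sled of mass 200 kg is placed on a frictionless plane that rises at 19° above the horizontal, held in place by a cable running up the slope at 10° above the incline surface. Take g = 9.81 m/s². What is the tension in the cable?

Take axes along and perpendicular to the incline. Weight components: W sin 19° = 638.8 N down-slope, W cos 19° = 1855 N into the surface.
Along incline: T cos 10° = W sin 19° → T = 648.6 N.
Perpendicular: N = W cos 19° − T sin 10° = 1742 N.

T ≈ 649 N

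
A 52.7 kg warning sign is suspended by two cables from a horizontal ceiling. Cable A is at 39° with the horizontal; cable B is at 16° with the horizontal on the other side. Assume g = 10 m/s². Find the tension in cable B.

Weight W = 52.7 × 10 = 527 N acts straight down.
Horizontal: T_A cos 39° = T_B cos 16°  →  T_A = 1.237 T_B.
Vertical: T_A sin 39° + T_B sin 16° = 527.
Substituting the horizontal relation into the vertical equation gives 1.054 T_B = 527, so T_B = 500 N.

T_B ≈ 500 N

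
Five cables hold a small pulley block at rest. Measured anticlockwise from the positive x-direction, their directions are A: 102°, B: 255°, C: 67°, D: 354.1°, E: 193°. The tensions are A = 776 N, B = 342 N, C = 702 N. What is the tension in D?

T_D ≈ 3220 N

Resolve: ΣF_x = 776 cos 102° + 342 cos 255° + 702 cos 67° + T_D cos 354.1° + T_E cos 193° = 0.
        ΣF_y = 776 sin 102° + 342 sin 255° + 702 sin 67° + T_D sin 354.1° + T_E sin 193° = 0.
The known terms sum to (24.44, 1075) N, so 0.9947 T_D − 0.9744 T_E = -24.44 and -0.1028 T_D − 0.2250 T_E = -1075.
Solving simultaneously: T_D = 3216 N, T_E = 3309 N.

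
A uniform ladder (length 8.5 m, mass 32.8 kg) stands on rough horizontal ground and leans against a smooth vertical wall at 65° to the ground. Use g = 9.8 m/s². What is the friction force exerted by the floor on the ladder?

Torques about the foot: N_wall · 8.5 sin 65° = 32.8×9.8×4.25 cos 65° → N_wall = 74.945 N.
ΣF_x = 0: f_floor = N_wall = 74.945 N.

f ≈ 74.9 N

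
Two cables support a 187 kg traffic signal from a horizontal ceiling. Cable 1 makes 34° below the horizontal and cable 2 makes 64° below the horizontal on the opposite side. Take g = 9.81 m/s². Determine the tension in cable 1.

T_1 ≈ 812 N

Weight W = 187 × 9.81 = 1834 N acts straight down.
Horizontal: T_1 cos 34° = T_2 cos 64°  →  T_2 = 1.891 T_1.
Vertical: T_1 sin 34° + T_2 sin 64° = 1834.
Substituting the horizontal relation into the vertical equation gives 2.259 T_1 = 1834, so T_1 = 812.1 N.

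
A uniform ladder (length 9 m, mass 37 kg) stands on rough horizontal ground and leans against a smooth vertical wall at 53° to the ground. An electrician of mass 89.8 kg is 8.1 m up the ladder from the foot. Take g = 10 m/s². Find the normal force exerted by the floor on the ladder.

ΣF_y = 0: N_floor = 37×10 + 89.8×10 = 1268 N.

N_floor ≈ 1270 N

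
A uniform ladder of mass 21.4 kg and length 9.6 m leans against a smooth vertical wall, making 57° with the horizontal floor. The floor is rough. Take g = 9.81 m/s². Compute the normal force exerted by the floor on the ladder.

N_floor ≈ 210 N

ΣF_y = 0: N_floor = 21.4×9.81 = 209.93 N.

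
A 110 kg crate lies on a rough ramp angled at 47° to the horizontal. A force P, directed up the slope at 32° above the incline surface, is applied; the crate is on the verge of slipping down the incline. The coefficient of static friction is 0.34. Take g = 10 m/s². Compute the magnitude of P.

P ≈ 823 N

On the verge of sliding down the incline, friction equals μN and acts up the slope.
Perpendicular: N + P sin 32° = W cos 47° = 750.2 N.
Along incline: P cos 32° + μN = W sin 47° with W sin 47° = 804.5 N.
Solving the pair for P and N: P = 822.6 N, N = 314.3 N (and f = μN = 106.9 N).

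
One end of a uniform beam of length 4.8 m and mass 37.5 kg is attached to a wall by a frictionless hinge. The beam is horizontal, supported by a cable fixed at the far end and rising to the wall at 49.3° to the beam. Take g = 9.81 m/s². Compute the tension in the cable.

Take torques about the hinge: T sin 49.3° · 4.8 = 37.5×9.81×2.4 = 882.9 N·m.
So T = 882.9 / (0.7581 × 4.8) = 242.62 N.

T ≈ 243 N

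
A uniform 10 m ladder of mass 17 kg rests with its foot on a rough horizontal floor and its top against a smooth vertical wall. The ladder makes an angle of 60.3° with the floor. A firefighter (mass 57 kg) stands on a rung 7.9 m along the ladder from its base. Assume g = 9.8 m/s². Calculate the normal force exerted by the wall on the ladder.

N_wall ≈ 299 N

Torques about the foot: N_wall · 10 sin 60.3° = 17×9.8×5 cos 60.3° + 57×9.8×7.9 cos 60.3° → N_wall = 299.22 N.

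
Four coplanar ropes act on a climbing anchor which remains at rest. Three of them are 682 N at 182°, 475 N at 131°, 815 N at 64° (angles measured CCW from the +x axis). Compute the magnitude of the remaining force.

Sum the known components: ΣF_x = -635.9 N, ΣF_y = 1067 N.
For equilibrium the remaining force must supply (−ΣF_x, −ΣF_y) = (635.9, -1067) N.
Magnitude = √((635.9)² + (-1067)²) = 1242 N; direction = atan2(-1067, 635.9) = 300.8°.

F ≈ 1240 N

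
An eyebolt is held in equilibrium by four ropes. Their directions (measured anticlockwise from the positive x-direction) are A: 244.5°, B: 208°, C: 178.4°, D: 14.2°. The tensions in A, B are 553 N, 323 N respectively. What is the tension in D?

T_D ≈ 2440 N

Resolve: ΣF_x = 553 cos 244.5° + 323 cos 208° + T_C cos 178.4° + T_D cos 14.2° = 0.
        ΣF_y = 553 sin 244.5° + 323 sin 208° + T_C sin 178.4° + T_D sin 14.2° = 0.
The known terms sum to (-523.3, -650.8) N, so -0.9996 T_C + 0.9694 T_D = 523.3 and 0.0279 T_C + 0.2453 T_D = 650.8.
Solving simultaneously: T_C = 1846 N, T_D = 2443 N.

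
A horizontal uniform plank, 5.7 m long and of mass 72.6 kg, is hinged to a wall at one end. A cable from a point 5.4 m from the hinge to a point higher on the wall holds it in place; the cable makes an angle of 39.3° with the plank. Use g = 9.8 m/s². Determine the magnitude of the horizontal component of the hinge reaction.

H_x ≈ 459 N

Take torques about the hinge: T sin 39.3° · 5.4 = 72.6×9.8×2.85 = 2027.7 N·m.
So T = 2027.7 / (0.6334 × 5.4) = 592.86 N.
ΣF_x = 0: H_x = T cos 39.3° = 458.78 N.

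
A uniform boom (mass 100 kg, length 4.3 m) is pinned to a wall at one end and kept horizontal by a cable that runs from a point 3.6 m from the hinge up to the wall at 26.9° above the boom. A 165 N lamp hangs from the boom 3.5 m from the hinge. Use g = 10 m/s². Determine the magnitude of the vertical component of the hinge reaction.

Take torques about the hinge: T sin 26.9° · 3.6 = 100×10×2.15 + 165×3.5 = 2727.5 N·m.
So T = 2727.5 / (0.4524 × 3.6) = 1674.6 N.
ΣF_y = 0: H_y = (100×10 + 165) − T sin 26.9° = 1165 − 757.64 = 407.36 N.

|H_y| ≈ 407 N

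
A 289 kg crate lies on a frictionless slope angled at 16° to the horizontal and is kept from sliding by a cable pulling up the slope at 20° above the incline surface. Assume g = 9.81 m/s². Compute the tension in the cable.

Take axes along and perpendicular to the incline. Weight components: W sin 16° = 781.5 N down-slope, W cos 16° = 2725 N into the surface.
Along incline: T cos 20° = W sin 16° → T = 831.6 N.
Perpendicular: N = W cos 16° − T sin 20° = 2441 N.

T ≈ 832 N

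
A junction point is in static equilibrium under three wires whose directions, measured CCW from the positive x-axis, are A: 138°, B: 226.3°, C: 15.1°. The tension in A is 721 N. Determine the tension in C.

T_C ≈ 1390 N

Resolve: ΣF_x = 721 cos 138° + T_B cos 226.3° + T_C cos 15.1° = 0.
        ΣF_y = 721 sin 138° + T_B sin 226.3° + T_C sin 15.1° = 0.
The known terms sum to (-535.8, 482.4) N, so -0.6909 T_B + 0.9655 T_C = 535.8 and -0.7230 T_B + 0.2605 T_C = -482.4.
Solving simultaneously: T_B = 1169 N, T_C = 1391 N.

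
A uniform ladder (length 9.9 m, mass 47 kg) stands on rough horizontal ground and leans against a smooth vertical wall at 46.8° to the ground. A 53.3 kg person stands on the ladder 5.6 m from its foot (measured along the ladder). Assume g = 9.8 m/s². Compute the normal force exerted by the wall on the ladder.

N_wall ≈ 494 N

Torques about the foot: N_wall · 9.9 sin 46.8° = 47×9.8×4.95 cos 46.8° + 53.3×9.8×5.6 cos 46.8° → N_wall = 493.73 N.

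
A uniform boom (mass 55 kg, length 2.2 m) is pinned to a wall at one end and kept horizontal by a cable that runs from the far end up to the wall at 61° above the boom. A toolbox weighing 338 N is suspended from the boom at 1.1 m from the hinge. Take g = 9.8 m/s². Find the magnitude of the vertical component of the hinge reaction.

|H_y| ≈ 439 N

Take torques about the hinge: T sin 61° · 2.2 = 55×9.8×1.1 + 338×1.1 = 964.7 N·m.
So T = 964.7 / (0.8746 × 2.2) = 501.36 N.
ΣF_y = 0: H_y = (55×9.8 + 338) − T sin 61° = 877 − 438.5 = 438.5 N.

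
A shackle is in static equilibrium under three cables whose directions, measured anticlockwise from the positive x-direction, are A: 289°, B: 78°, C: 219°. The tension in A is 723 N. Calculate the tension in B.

T_B ≈ 1080 N

Resolve: ΣF_x = 723 cos 289° + T_B cos 78° + T_C cos 219° = 0.
        ΣF_y = 723 sin 289° + T_B sin 78° + T_C sin 219° = 0.
The known terms sum to (235.4, -683.6) N, so 0.2079 T_B − 0.7771 T_C = -235.4 and 0.9781 T_B − 0.6293 T_C = 683.6.
Solving simultaneously: T_B = 1080 N, T_C = 591.7 N.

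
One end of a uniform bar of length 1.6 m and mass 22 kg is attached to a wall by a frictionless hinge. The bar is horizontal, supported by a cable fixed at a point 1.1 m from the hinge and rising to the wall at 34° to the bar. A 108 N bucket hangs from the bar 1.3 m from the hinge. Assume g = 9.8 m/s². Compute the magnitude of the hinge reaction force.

Take torques about the hinge: T sin 34° · 1.1 = 22×9.8×0.8 + 108×1.3 = 312.88 N·m.
So T = 312.88 / (0.5592 × 1.1) = 508.66 N.
ΣF_x = 0: H_x = T cos 34° = 421.69 N.
ΣF_y = 0: H_y = (22×9.8 + 108) − T sin 34° = 323.6 − 284.44 = 39.164 N.
|H| = √(H_x² + H_y²) = √((421.69)² + (39.164)²) = 423.51 N.

|H| ≈ 424 N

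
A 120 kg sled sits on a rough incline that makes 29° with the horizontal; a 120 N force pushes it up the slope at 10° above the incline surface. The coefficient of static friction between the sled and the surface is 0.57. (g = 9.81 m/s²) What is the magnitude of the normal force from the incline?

Axes along / perpendicular to the incline. W sin 29° = 570.7 N down-slope; W cos 29° = 1030 N into the surface.
Perpendicular: N = W cos 29° − P sin 10° = 1030 − 20.84 = 1009 N.
Along incline: P cos 10° + f = W sin 29° (friction acts up-slope) → f = 570.7 − 118.2 = 452.5 N.
|f| = 452.5 N ≤ μN = 575 N, so the sled is indeed static.

N ≈ 1010 N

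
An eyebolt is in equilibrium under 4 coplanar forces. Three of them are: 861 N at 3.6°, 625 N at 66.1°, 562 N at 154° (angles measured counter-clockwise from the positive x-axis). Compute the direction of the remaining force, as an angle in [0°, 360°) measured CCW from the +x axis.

θ ≈ 235°

Sum the known components: ΣF_x = 607.4 N, ΣF_y = 871.8 N.
For equilibrium the remaining force must supply (−ΣF_x, −ΣF_y) = (-607.4, -871.8) N.
Magnitude = √((-607.4)² + (-871.8)²) = 1063 N; direction = atan2(-871.8, -607.4) = 235.1°.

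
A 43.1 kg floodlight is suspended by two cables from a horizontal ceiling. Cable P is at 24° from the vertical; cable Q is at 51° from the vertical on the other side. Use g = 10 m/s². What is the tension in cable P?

Angles from the horizontal: cable P is 90° − 24° = 66°, cable Q is 90° − 51° = 39°.
Weight W = 43.1 × 10 = 431 N acts straight down.
Horizontal: T_P cos 66° = T_Q cos 39°  →  T_Q = 0.5234 T_P.
Vertical: T_P sin 66° + T_Q sin 39° = 431.
Substituting the horizontal relation into the vertical equation gives 1.243 T_P = 431, so T_P = 346.8 N.

T_P ≈ 347 N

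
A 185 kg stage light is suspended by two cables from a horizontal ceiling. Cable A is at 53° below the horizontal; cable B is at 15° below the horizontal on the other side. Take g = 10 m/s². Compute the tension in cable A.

Weight W = 185 × 10 = 1850 N acts straight down.
Horizontal: T_A cos 53° = T_B cos 15°  →  T_B = 0.623 T_A.
Vertical: T_A sin 53° + T_B sin 15° = 1850.
Substituting the horizontal relation into the vertical equation gives 0.9599 T_A = 1850, so T_A = 1927 N.

T_A ≈ 1930 N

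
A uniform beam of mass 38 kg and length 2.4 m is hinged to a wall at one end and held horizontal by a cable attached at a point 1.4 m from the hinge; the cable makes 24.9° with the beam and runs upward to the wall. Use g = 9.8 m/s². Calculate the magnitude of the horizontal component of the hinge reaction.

H_x ≈ 688 N

Take torques about the hinge: T sin 24.9° · 1.4 = 38×9.8×1.2 = 446.88 N·m.
So T = 446.88 / (0.4210 × 1.4) = 758.13 N.
ΣF_x = 0: H_x = T cos 24.9° = 687.66 N.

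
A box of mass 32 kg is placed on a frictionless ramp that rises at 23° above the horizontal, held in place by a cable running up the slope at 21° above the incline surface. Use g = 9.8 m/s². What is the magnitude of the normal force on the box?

Take axes along and perpendicular to the incline. Weight components: W sin 23° = 122.5 N down-slope, W cos 23° = 288.7 N into the surface.
Along incline: T cos 21° = W sin 23° → T = 131.3 N.
Perpendicular: N = W cos 23° − T sin 21° = 241.6 N.

N ≈ 242 N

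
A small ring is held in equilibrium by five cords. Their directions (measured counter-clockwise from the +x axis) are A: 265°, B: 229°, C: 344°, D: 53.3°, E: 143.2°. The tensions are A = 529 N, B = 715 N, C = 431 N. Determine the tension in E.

T_E ≈ 628 N

Resolve: ΣF_x = 529 cos 265° + 715 cos 229° + 431 cos 344° + T_D cos 53.3° + T_E cos 143.2° = 0.
        ΣF_y = 529 sin 265° + 715 sin 229° + 431 sin 344° + T_D sin 53.3° + T_E sin 143.2° = 0.
The known terms sum to (-100.9, -1185) N, so 0.5976 T_D − 0.8007 T_E = 100.9 and 0.8018 T_D + 0.5990 T_E = 1185.
Solving simultaneously: T_D = 1010 N, T_E = 627.5 N.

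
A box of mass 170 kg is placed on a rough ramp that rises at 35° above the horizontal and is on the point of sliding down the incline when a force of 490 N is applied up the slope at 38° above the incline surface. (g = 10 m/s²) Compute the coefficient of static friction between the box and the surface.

On the verge of sliding down the incline, friction is at its maximum μN and acts up the slope.
Perpendicular to incline: N = W cos 35° − P sin 38° = 1393 − 301.7 = 1091 N.
Along incline: P cos 38° + μN = W sin 35° → μ = (W sin 35° − P cos 38°) / N = 0.5399.

μ ≈ 0.540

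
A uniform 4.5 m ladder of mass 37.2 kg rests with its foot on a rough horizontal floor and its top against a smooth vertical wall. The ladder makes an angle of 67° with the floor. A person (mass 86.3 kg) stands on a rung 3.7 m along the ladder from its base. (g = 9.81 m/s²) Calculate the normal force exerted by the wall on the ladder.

N_wall ≈ 373 N

Torques about the foot: N_wall · 4.5 sin 67° = 37.2×9.81×2.25 cos 67° + 86.3×9.81×3.7 cos 67° → N_wall = 372.93 N.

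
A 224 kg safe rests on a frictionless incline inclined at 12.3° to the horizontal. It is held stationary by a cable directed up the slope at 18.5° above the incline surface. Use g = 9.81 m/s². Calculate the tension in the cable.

T ≈ 494 N

Take axes along and perpendicular to the incline. Weight components: W sin 12.3° = 468.1 N down-slope, W cos 12.3° = 2147 N into the surface.
Along incline: T cos 18.5° = W sin 12.3° → T = 493.6 N.
Perpendicular: N = W cos 12.3° − T sin 18.5° = 1990 N.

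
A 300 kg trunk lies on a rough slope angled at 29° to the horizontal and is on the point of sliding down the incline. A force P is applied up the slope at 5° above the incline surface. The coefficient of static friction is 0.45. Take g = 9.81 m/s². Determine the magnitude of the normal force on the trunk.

N ≈ 2550 N

On the verge of sliding down the incline, friction equals μN and acts up the slope.
Perpendicular: N + P sin 5° = W cos 29° = 2574 N.
Along incline: P cos 5° + μN = W sin 29° with W sin 29° = 1427 N.
Solving the pair for P and N: P = 280.6 N, N = 2550 N (and f = μN = 1147 N).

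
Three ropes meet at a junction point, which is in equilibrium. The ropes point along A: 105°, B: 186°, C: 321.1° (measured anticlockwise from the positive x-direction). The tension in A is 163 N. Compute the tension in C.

Resolve: ΣF_x = 163 cos 105° + T_B cos 186° + T_C cos 321.1° = 0.
        ΣF_y = 163 sin 105° + T_B sin 186° + T_C sin 321.1° = 0.
The known terms sum to (-42.19, 157.4) N, so -0.9945 T_B + 0.7782 T_C = 42.19 and -0.1045 T_B − 0.6280 T_C = -157.4.
Solving simultaneously: T_B = 136.1 N, T_C = 228.1 N.

T_C ≈ 228 N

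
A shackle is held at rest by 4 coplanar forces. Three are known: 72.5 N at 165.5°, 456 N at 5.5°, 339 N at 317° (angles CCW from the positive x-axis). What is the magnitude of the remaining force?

Sum the known components: ΣF_x = 631.6 N, ΣF_y = -169.3 N.
For equilibrium the remaining force must supply (−ΣF_x, −ΣF_y) = (-631.6, 169.3) N.
Magnitude = √((-631.6)² + (169.3)²) = 653.9 N; direction = atan2(169.3, -631.6) = 165.0°.

F ≈ 654 N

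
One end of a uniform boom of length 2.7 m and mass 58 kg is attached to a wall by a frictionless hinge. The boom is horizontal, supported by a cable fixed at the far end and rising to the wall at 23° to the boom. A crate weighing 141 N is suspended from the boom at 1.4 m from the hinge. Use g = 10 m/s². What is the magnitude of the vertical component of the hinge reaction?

Take torques about the hinge: T sin 23° · 2.7 = 58×10×1.35 + 141×1.4 = 980.4 N·m.
So T = 980.4 / (0.3907 × 2.7) = 929.31 N.
ΣF_y = 0: H_y = (58×10 + 141) − T sin 23° = 721 − 363.11 = 357.89 N.

|H_y| ≈ 358 N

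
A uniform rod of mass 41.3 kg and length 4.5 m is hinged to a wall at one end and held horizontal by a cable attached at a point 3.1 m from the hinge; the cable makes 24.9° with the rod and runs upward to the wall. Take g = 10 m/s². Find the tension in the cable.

Take torques about the hinge: T sin 24.9° · 3.1 = 41.3×10×2.25 = 929.25 N·m.
So T = 929.25 / (0.4210 × 3.1) = 711.95 N.

T ≈ 712 N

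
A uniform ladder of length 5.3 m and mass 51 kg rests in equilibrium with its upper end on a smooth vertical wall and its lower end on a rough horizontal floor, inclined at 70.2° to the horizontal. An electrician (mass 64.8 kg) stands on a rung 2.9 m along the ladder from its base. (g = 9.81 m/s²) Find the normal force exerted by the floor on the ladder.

N_floor ≈ 1140 N

ΣF_y = 0: N_floor = 51×9.81 + 64.8×9.81 = 1136 N.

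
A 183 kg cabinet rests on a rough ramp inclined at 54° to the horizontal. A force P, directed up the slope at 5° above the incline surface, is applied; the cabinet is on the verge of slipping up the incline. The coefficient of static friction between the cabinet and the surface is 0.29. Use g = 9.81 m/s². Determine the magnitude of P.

On the verge of sliding up the incline, friction equals μN and acts down the slope.
Perpendicular: N + P sin 5° = W cos 54° = 1055 N.
Along incline: P cos 5° = W sin 54° + μN  with W sin 54° = 1452 N.
Solving the pair for P and N: P = 1721 N, N = 905.2 N (and f = μN = 262.5 N).

P ≈ 1720 N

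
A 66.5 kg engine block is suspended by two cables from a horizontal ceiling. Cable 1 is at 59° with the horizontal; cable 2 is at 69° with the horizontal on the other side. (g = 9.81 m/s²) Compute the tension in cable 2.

Weight W = 66.5 × 9.81 = 652.4 N acts straight down.
Horizontal: T_1 cos 59° = T_2 cos 69°  →  T_1 = 0.6958 T_2.
Vertical: T_1 sin 59° + T_2 sin 69° = 652.4.
Substituting the horizontal relation into the vertical equation gives 1.53 T_2 = 652.4, so T_2 = 426.4 N.

T_2 ≈ 426 N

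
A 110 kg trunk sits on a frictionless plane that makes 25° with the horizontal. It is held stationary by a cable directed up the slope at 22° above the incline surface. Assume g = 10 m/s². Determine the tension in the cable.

T ≈ 501 N

Take axes along and perpendicular to the incline. Weight components: W sin 25° = 464.9 N down-slope, W cos 25° = 996.9 N into the surface.
Along incline: T cos 22° = W sin 25° → T = 501.4 N.
Perpendicular: N = W cos 25° − T sin 22° = 809.1 N.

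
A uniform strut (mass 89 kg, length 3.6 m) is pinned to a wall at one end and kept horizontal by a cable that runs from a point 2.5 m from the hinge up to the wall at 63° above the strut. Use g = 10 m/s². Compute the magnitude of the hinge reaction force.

Take torques about the hinge: T sin 63° · 2.5 = 89×10×1.8 = 1602 N·m.
So T = 1602 / (0.8910 × 2.5) = 719.19 N.
ΣF_x = 0: H_x = T cos 63° = 326.5 N.
ΣF_y = 0: H_y = (89×10) − T sin 63° = 890 − 640.8 = 249.2 N.
|H| = √(H_x² + H_y²) = √((326.5)² + (249.2)²) = 410.74 N.

|H| ≈ 411 N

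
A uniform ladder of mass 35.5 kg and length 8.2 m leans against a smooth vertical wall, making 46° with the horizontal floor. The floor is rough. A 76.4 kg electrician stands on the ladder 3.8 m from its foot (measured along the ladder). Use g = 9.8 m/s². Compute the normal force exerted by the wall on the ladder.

N_wall ≈ 503 N

Torques about the foot: N_wall · 8.2 sin 46° = 35.5×9.8×4.1 cos 46° + 76.4×9.8×3.8 cos 46° → N_wall = 503.04 N.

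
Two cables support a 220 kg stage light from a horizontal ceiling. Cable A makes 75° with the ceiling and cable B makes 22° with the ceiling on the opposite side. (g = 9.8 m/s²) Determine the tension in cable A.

Weight W = 220 × 9.8 = 2156 N acts straight down.
Horizontal: T_A cos 75° = T_B cos 22°  →  T_B = 0.2791 T_A.
Vertical: T_A sin 75° + T_B sin 22° = 2156.
Substituting the horizontal relation into the vertical equation gives 1.07 T_A = 2156, so T_A = 2014 N.

T_A ≈ 2010 N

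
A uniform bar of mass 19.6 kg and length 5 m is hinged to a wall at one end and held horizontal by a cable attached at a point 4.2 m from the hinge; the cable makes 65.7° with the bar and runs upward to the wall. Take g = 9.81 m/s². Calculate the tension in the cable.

Take torques about the hinge: T sin 65.7° · 4.2 = 19.6×9.81×2.5 = 480.69 N·m.
So T = 480.69 / (0.9114 × 4.2) = 125.58 N.

T ≈ 126 N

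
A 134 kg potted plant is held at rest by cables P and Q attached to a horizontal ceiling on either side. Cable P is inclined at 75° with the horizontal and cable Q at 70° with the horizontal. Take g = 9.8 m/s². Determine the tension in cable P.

T_P ≈ 783 N

Weight W = 134 × 9.8 = 1313 N acts straight down.
Horizontal: T_P cos 75° = T_Q cos 70°  →  T_Q = 0.7567 T_P.
Vertical: T_P sin 75° + T_Q sin 70° = 1313.
Substituting the horizontal relation into the vertical equation gives 1.677 T_P = 1313, so T_P = 783.1 N.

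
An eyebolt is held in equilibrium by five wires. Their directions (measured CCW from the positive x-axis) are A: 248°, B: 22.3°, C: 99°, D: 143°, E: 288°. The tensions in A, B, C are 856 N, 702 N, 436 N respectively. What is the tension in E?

Resolve: ΣF_x = 856 cos 248° + 702 cos 22.3° + 436 cos 99° + T_D cos 143° + T_E cos 288° = 0.
        ΣF_y = 856 sin 248° + 702 sin 22.3° + 436 sin 99° + T_D sin 143° + T_E sin 288° = 0.
The known terms sum to (260.6, -96.66) N, so -0.7986 T_D + 0.3090 T_E = -260.6 and 0.6018 T_D − 0.9511 T_E = 96.66.
Solving simultaneously: T_D = 380.1 N, T_E = 138.9 N.

T_E ≈ 139 N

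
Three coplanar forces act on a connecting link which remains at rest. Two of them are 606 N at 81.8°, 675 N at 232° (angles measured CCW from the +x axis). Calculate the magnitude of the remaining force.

Sum the known components: ΣF_x = -329.1 N, ΣF_y = 67.9 N.
For equilibrium the remaining force must supply (−ΣF_x, −ΣF_y) = (329.1, -67.9) N.
Magnitude = √((329.1)² + (-67.9)²) = 336.1 N; direction = atan2(-67.9, 329.1) = 348.3°.

F ≈ 336 N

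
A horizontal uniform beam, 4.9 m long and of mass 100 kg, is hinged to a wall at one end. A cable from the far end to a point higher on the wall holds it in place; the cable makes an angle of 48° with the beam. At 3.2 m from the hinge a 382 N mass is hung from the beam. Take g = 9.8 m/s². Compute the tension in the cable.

T ≈ 995 N

Take torques about the hinge: T sin 48° · 4.9 = 100×9.8×2.45 + 382×3.2 = 3623.4 N·m.
So T = 3623.4 / (0.7431 × 4.9) = 995.05 N.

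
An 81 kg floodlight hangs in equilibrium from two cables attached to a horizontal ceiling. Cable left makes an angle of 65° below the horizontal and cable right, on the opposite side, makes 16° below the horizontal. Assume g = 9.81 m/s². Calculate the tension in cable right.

T_right ≈ 340 N

Weight W = 81 × 9.81 = 794.6 N acts straight down.
Horizontal: T_left cos 65° = T_right cos 16°  →  T_left = 2.275 T_right.
Vertical: T_left sin 65° + T_right sin 16° = 794.6.
Substituting the horizontal relation into the vertical equation gives 2.337 T_right = 794.6, so T_right = 340 N.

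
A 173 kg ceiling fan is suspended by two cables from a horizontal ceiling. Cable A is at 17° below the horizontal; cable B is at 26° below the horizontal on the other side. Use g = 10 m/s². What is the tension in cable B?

Weight W = 173 × 10 = 1730 N acts straight down.
Horizontal: T_A cos 17° = T_B cos 26°  →  T_A = 0.9399 T_B.
Vertical: T_A sin 17° + T_B sin 26° = 1730.
Substituting the horizontal relation into the vertical equation gives 0.7132 T_B = 1730, so T_B = 2426 N.

T_B ≈ 2430 N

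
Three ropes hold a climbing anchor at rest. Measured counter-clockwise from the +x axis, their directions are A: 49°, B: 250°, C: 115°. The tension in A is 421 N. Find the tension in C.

Resolve: ΣF_x = 421 cos 49° + T_B cos 250° + T_C cos 115° = 0.
        ΣF_y = 421 sin 49° + T_B sin 250° + T_C sin 115° = 0.
The known terms sum to (276.2, 317.7) N, so -0.3420 T_B − 0.4226 T_C = -276.2 and -0.9397 T_B + 0.9063 T_C = -317.7.
Solving simultaneously: T_B = 543.9 N, T_C = 213.4 N.

T_C ≈ 213 N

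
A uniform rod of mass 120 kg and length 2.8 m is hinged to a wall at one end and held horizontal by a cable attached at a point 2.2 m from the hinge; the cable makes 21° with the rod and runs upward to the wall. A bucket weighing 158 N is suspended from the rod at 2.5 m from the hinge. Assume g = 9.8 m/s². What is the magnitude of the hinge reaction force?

Take torques about the hinge: T sin 21° · 2.2 = 120×9.8×1.4 + 158×2.5 = 2041.4 N·m.
So T = 2041.4 / (0.3584 × 2.2) = 2589.3 N.
ΣF_x = 0: H_x = T cos 21° = 2417.3 N.
ΣF_y = 0: H_y = (120×9.8 + 158) − T sin 21° = 1334 − 927.91 = 406.09 N.
|H| = √(H_x² + H_y²) = √((2417.3)² + (406.09)²) = 2451.2 N.

|H| ≈ 2450 N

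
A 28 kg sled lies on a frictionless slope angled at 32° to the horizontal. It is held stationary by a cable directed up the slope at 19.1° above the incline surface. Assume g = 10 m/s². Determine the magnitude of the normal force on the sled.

Take axes along and perpendicular to the incline. Weight components: W sin 32° = 148.4 N down-slope, W cos 32° = 237.5 N into the surface.
Along incline: T cos 19.1° = W sin 32° → T = 157 N.
Perpendicular: N = W cos 32° − T sin 19.1° = 186.1 N.

N ≈ 186 N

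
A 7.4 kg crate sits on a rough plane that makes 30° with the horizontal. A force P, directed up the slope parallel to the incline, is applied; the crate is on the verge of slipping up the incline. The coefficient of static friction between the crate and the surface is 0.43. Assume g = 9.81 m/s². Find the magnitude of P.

On the verge of sliding up the incline, friction equals μN and acts down the slope.
Perpendicular: N + P sin 0° = W cos 30° = 62.87 N.
Along incline: P cos 0° = W sin 30° + μN  with W sin 30° = 36.3 N.
Solving the pair for P and N: P = 63.33 N, N = 62.87 N (and f = μN = 27.03 N).

P ≈ 63.3 N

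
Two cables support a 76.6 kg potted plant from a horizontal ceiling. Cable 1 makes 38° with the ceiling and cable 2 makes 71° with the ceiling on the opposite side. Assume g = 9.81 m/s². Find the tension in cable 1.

T_1 ≈ 259 N

Weight W = 76.6 × 9.81 = 751.4 N acts straight down.
Horizontal: T_1 cos 38° = T_2 cos 71°  →  T_2 = 2.42 T_1.
Vertical: T_1 sin 38° + T_2 sin 71° = 751.4.
Substituting the horizontal relation into the vertical equation gives 2.904 T_1 = 751.4, so T_1 = 258.7 N.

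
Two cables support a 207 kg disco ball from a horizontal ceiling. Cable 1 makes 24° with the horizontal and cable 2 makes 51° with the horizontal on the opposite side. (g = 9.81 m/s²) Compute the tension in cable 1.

T_1 ≈ 1320 N

Weight W = 207 × 9.81 = 2031 N acts straight down.
Horizontal: T_1 cos 24° = T_2 cos 51°  →  T_2 = 1.452 T_1.
Vertical: T_1 sin 24° + T_2 sin 51° = 2031.
Substituting the horizontal relation into the vertical equation gives 1.535 T_1 = 2031, so T_1 = 1323 N.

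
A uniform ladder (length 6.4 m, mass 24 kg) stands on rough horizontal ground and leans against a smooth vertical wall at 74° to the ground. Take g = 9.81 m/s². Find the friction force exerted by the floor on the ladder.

f ≈ 33.8 N

Torques about the foot: N_wall · 6.4 sin 74° = 24×9.81×3.2 cos 74° → N_wall = 33.756 N.
ΣF_x = 0: f_floor = N_wall = 33.756 N.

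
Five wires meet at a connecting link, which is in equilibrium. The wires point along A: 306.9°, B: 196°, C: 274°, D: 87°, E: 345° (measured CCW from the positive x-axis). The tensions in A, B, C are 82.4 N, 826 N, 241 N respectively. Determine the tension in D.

T_D ≈ 720 N

Resolve: ΣF_x = 82.4 cos 306.9° + 826 cos 196° + 241 cos 274° + T_D cos 87° + T_E cos 345° = 0.
        ΣF_y = 82.4 sin 306.9° + 826 sin 196° + 241 sin 274° + T_D sin 87° + T_E sin 345° = 0.
The known terms sum to (-727.7, -534) N, so 0.0523 T_D + 0.9659 T_E = 727.7 and 0.9986 T_D − 0.2588 T_E = 534.
Solving simultaneously: T_D = 719.9 N, T_E = 714.4 N.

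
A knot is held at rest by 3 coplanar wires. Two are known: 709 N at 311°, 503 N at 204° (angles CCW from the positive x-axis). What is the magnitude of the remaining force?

Sum the known components: ΣF_x = 5.632 N, ΣF_y = -739.7 N.
For equilibrium the remaining force must supply (−ΣF_x, −ΣF_y) = (-5.632, 739.7) N.
Magnitude = √((-5.632)² + (739.7)²) = 739.7 N; direction = atan2(739.7, -5.632) = 90.4°.

F ≈ 740 N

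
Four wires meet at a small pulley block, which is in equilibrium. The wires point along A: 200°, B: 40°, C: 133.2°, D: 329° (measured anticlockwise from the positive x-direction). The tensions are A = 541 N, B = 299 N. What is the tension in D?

T_D ≈ 730 N

Resolve: ΣF_x = 541 cos 200° + 299 cos 40° + T_C cos 133.2° + T_D cos 329° = 0.
        ΣF_y = 541 sin 200° + 299 sin 40° + T_C sin 133.2° + T_D sin 329° = 0.
The known terms sum to (-279.3, 7.161) N, so -0.6845 T_C + 0.8572 T_D = 279.3 and 0.7290 T_C − 0.5150 T_D = -7.161.
Solving simultaneously: T_C = 505.8 N, T_D = 729.8 N.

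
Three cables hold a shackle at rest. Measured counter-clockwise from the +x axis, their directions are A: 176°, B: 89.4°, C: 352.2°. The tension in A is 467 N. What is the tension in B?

Resolve: ΣF_x = 467 cos 176° + T_B cos 89.4° + T_C cos 352.2° = 0.
        ΣF_y = 467 sin 176° + T_B sin 89.4° + T_C sin 352.2° = 0.
The known terms sum to (-465.9, 32.58) N, so 0.0105 T_B + 0.9907 T_C = 465.9 and 0.9999 T_B − 0.1357 T_C = -32.58.
Solving simultaneously: T_B = 31.20 N, T_C = 469.9 N.

T_B ≈ 31.2 N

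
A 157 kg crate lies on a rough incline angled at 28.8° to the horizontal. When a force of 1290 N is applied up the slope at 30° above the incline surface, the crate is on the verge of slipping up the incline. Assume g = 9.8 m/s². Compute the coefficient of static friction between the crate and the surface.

μ ≈ 0.535

On the verge of sliding up the incline, friction is at its maximum μN and acts down the slope.
Perpendicular to incline: N = W cos 28.8° − P sin 30° = 1348 − 645 = 703.3 N.
Along incline: P cos 30° − μN = W sin 28.8° → μ = −(W sin 28.8° − P cos 30°) / N = 0.5346.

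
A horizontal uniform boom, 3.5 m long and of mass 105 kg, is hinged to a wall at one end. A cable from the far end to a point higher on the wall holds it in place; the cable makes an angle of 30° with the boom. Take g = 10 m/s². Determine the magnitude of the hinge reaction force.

|H| ≈ 1050 N

Take torques about the hinge: T sin 30° · 3.5 = 105×10×1.75 = 1837.5 N·m.
So T = 1837.5 / (0.5000 × 3.5) = 1050 N.
ΣF_x = 0: H_x = T cos 30° = 909.33 N.
ΣF_y = 0: H_y = (105×10) − T sin 30° = 1050 − 525 = 525 N.
|H| = √(H_x² + H_y²) = √((909.33)² + (525)²) = 1050 N.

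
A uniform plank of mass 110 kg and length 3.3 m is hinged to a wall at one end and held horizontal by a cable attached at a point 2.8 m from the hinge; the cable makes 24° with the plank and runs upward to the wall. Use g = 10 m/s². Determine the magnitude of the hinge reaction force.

Take torques about the hinge: T sin 24° · 2.8 = 110×10×1.65 = 1815 N·m.
So T = 1815 / (0.4067 × 2.8) = 1593.7 N.
ΣF_x = 0: H_x = T cos 24° = 1455.9 N.
ΣF_y = 0: H_y = (110×10) − T sin 24° = 1100 − 648.21 = 451.79 N.
|H| = √(H_x² + H_y²) = √((1455.9)² + (451.79)²) = 1524.4 N.

|H| ≈ 1520 N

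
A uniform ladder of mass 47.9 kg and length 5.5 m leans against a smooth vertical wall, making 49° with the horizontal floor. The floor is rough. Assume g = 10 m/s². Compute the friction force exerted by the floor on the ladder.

f ≈ 208 N

Torques about the foot: N_wall · 5.5 sin 49° = 47.9×10×2.75 cos 49° → N_wall = 208.19 N.
ΣF_x = 0: f_floor = N_wall = 208.19 N.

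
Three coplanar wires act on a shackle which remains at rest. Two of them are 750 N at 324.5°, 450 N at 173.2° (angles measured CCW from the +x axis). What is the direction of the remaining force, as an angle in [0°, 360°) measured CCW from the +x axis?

θ ≈ 113°

Sum the known components: ΣF_x = 163.8 N, ΣF_y = -382.2 N.
For equilibrium the remaining force must supply (−ΣF_x, −ΣF_y) = (-163.8, 382.2) N.
Magnitude = √((-163.8)² + (382.2)²) = 415.8 N; direction = atan2(382.2, -163.8) = 113.2°.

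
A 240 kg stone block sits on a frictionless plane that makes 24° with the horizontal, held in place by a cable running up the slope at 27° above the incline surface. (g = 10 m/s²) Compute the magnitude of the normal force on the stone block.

Take axes along and perpendicular to the incline. Weight components: W sin 24° = 976.2 N down-slope, W cos 24° = 2193 N into the surface.
Along incline: T cos 27° = W sin 24° → T = 1096 N.
Perpendicular: N = W cos 24° − T sin 27° = 1695 N.

N ≈ 1700 N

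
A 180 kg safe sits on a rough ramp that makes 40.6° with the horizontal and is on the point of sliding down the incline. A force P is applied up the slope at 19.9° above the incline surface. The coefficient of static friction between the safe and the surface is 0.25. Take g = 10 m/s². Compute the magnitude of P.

On the verge of sliding down the incline, friction equals μN and acts up the slope.
Perpendicular: N + P sin 19.9° = W cos 40.6° = 1367 N.
Along incline: P cos 19.9° + μN = W sin 40.6° with W sin 40.6° = 1171 N.
Solving the pair for P and N: P = 970.2 N, N = 1036 N (and f = μN = 259.1 N).

P ≈ 970 N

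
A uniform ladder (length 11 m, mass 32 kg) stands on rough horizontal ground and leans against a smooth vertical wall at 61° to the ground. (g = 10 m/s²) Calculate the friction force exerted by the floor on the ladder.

f ≈ 88.7 N

Torques about the foot: N_wall · 11 sin 61° = 32×10×5.5 cos 61° → N_wall = 88.689 N.
ΣF_x = 0: f_floor = N_wall = 88.689 N.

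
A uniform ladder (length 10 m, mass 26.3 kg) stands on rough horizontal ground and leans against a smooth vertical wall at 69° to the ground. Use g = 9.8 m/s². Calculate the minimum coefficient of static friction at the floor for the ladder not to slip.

ΣF_y = 0: N_floor = 26.3×9.8 = 257.74 N.
Torques about the foot: N_wall · 10 sin 69° = 26.3×9.8×5 cos 69° → N_wall = 49.469 N.
ΣF_x = 0: f_floor = N_wall = 49.469 N.
μ_min = f_floor / N_floor = 49.469 / 257.74 = 0.1919.

μ_min ≈ 0.192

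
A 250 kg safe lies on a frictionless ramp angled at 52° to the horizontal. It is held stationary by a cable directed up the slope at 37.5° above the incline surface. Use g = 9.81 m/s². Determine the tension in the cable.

T ≈ 2440 N

Take axes along and perpendicular to the incline. Weight components: W sin 52° = 1933 N down-slope, W cos 52° = 1510 N into the surface.
Along incline: T cos 37.5° = W sin 52° → T = 2436 N.
Perpendicular: N = W cos 52° − T sin 37.5° = 26.98 N.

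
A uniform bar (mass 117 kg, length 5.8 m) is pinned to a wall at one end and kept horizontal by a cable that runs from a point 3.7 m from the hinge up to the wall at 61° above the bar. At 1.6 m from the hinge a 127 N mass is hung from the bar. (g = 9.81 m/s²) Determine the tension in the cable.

Take torques about the hinge: T sin 61° · 3.7 = 117×9.81×2.9 + 127×1.6 = 3531.7 N·m.
So T = 3531.7 / (0.8746 × 3.7) = 1091.4 N.

T ≈ 1090 N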